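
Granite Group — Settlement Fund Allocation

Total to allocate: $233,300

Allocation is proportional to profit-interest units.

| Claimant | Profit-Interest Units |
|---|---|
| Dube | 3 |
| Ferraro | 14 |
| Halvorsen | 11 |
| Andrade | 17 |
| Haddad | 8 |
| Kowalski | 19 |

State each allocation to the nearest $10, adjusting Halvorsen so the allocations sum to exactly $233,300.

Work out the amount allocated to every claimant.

Sum of profit-interest units: 72.
Unrounded shares: Dube 3/72 × $233,300 = 9,720.83; Ferraro 14/72 × $233,300 = 45,363.89; Halvorsen 11/72 × $233,300 = 35,643.06; Andrade 17/72 × $233,300 = 55,084.72; Haddad 8/72 × $233,300 = 25,922.22; Kowalski 19/72 × $233,300 = 61,565.28.
At nearest $10: Dube $9,720; Ferraro $45,360; Halvorsen $35,640; Andrade $55,080; Haddad $25,920; Kowalski $61,570. Sum = $233,290.
Difference $233,300 − $233,290 = +$10 applied to Halvorsen: Halvorsen becomes $35,650.

Dube: $9,720; Ferraro: $45,360; Halvorsen: $35,650; Andrade: $55,080; Haddad: $25,920; Kowalski: $61,570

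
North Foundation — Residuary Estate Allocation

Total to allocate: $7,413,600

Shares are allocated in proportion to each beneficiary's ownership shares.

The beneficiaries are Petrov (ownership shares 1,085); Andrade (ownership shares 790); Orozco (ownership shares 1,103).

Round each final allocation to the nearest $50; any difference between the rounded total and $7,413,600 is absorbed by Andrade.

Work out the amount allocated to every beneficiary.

Petrov: $2,701,050; Andrade: $1,966,700; Orozco: $2,745,850

Sum of ownership shares: 2,978.
Proportional shares: Petrov 1,085/2,978 × $7,413,600 = 2,701,059.77; Andrade 790/2,978 × $7,413,600 = 1,966,670.25; Orozco 1,103/2,978 × $7,413,600 = 2,745,869.98.
After rounding ($50): Petrov $2,701,050; Andrade $1,966,650; Orozco $2,745,850. Sum = $7,413,550.
Difference $7,413,600 − $7,413,550 = +$50 applied to Andrade: Andrade becomes $1,966,700.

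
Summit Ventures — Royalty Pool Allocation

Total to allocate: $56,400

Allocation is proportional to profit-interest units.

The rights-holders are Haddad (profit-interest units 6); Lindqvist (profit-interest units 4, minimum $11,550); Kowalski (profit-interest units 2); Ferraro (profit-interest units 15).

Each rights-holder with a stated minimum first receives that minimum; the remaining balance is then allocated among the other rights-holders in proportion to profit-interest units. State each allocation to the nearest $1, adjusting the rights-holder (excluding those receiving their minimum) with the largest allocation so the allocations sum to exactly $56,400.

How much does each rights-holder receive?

Fund the minimums — Lindqvist $11,550. Residual $44,850.
Residual split over remaining profit-interest units 23: Haddad 11,700.00 → $11,700; Kowalski 3,900.00 → $3,900; Ferraro 29,250.00 → $29,250.

Haddad: $11,700; Lindqvist: $11,550; Kowalski: $3,900; Ferraro: $29,250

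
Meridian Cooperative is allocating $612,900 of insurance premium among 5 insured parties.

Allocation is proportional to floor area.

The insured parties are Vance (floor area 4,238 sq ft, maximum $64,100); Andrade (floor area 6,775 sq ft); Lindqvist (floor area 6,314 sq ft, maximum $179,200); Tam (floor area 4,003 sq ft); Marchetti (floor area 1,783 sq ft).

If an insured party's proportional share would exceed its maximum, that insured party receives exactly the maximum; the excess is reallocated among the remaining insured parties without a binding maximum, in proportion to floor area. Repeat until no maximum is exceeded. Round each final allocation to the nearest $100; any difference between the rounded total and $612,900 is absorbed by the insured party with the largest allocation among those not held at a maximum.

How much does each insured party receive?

Floor area total: 23,113.
Proportional shares (ignoring caps): Vance 112,381.35; Andrade 179,656.36; Lindqvist 167,431.77; Tam 106,149.73; Marchetti 47,280.78.
Cap binds for Vance ($64,100); remaining pool $548,800 reallocated over remaining floor area 18,875.
Cap binds for Lindqvist ($179,200); remaining pool $369,600 reallocated over remaining floor area 12,561.
Redistributed shares: Andrade 199,350.37 → $199,400; Tam 117,785.91 → $117,800; Marchetti 52,463.72 → $52,500.
Rounding difference −$100 applied to Andrade → $199,300.

Vance: $64,100 | Andrade: $199,300 | Lindqvist: $179,200 | Tam: $117,800 | Marchetti: $52,500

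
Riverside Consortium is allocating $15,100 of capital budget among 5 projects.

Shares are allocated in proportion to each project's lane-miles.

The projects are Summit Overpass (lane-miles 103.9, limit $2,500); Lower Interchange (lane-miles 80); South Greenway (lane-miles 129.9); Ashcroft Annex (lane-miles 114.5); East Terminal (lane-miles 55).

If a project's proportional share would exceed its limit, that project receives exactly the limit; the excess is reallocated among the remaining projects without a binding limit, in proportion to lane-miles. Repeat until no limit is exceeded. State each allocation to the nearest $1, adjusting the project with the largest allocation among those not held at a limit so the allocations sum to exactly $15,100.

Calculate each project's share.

Lane-miles total: 483.3.
Proportional shares (ignoring caps): Summit Overpass 3,246.20; Lower Interchange 2,499.48; South Greenway 4,058.54; Ashcroft Annex 3,577.38; East Terminal 1,718.39.
Cap binds for Summit Overpass ($2,500); remaining pool $12,600 reallocated over remaining lane-miles 379.4.
Shares after redistribution: Lower Interchange 2,656.83 → $2,657; South Greenway 4,314.02 → $4,314; Ashcroft Annex 3,802.58 → $3,803; East Terminal 1,826.57 → $1,827.
Rounding difference −$1 applied to South Greenway → $4,313.

Summit Overpass: $2,500; Lower Interchange: $2,657; South Greenway: $4,313; Ashcroft Annex: $3,803; East Terminal: $1,827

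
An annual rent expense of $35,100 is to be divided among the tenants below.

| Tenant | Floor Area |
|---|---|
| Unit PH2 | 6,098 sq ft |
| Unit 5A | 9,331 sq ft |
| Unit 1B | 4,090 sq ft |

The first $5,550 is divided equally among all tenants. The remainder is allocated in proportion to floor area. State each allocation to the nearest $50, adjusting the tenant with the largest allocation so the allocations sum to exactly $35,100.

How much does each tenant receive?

Unit PH2: $11,100; Unit 5A: $15,950; Unit 1B: $8,050

Equal tier: $5,550 ÷ 3 = $1,850 apiece.
Remainder $29,550 by floor area (total 19,519): Unit PH2 9,231.82 → $9,250; Unit 5A 14,126.29 → $14,150; Unit 1B 6,191.89 → $6,200.
Rounding difference −$50 on remainder applied to Unit 5A.
Totals: Unit PH2 $1,850 + $9,250 = $11,100; Unit 5A $1,850 + $14,100 = $15,950; Unit 1B $1,850 + $6,200 = $8,050.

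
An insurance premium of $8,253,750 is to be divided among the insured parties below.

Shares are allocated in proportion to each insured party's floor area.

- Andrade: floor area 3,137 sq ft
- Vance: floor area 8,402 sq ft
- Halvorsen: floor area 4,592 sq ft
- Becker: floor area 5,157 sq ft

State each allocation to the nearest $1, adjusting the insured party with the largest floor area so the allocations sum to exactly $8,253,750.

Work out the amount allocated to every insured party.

Floor area total: 3,137 + 8,402 + 4,592 + 5,157 = 21,288.
Pro-rata amounts: Andrade 1,216,272.72; Vance 3,257,610.27; Halvorsen 1,780,403.04; Becker 1,999,463.96.
At nearest $1: Andrade $1,216,273; Vance $3,257,610; Halvorsen $1,780,403; Becker $1,999,464. Sum = $8,253,750.
Sum already equals the total — no adjustment.

Andrade: $1,216,273 | Vance: $3,257,610 | Halvorsen: $1,780,403 | Becker: $1,999,464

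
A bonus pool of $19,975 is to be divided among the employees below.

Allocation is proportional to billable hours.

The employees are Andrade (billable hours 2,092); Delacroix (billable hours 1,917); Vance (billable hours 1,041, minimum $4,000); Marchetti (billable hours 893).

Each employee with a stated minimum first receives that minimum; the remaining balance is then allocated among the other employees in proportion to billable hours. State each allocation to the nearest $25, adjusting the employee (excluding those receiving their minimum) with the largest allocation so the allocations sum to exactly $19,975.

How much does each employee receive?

Minimums first: Vance $4,000. Remaining pool $15,975.
Remaining pool split over remaining billable hours 4,902: Andrade 6,817.56 → $6,825; Delacroix 6,247.26 → $6,250; Marchetti 2,910.17 → $2,900.

Andrade: $6,825 | Delacroix: $6,250 | Vance: $4,000 | Marchetti: $2,900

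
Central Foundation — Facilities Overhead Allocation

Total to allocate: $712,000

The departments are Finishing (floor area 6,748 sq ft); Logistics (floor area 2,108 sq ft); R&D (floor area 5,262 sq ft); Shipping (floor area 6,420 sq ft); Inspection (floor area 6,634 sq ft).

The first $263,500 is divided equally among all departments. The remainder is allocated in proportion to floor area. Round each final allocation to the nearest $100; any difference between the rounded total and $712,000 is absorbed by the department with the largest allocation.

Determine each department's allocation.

Finishing: $164,000; Logistics: $87,500; R&D: $139,600; Shipping: $158,700; Inspection: $162,200

First tranche $263,500 split equally: $52,700 each.
Remainder $448,500 by floor area (total 27,172): Finishing 111,382.23 → $111,400; Logistics 34,794.57 → $34,800; R&D 86,854.37 → $86,900; Shipping 105,968.28 → $106,000; Inspection 109,500.55 → $109,500.
Rounding difference −$100 on remainder applied to Finishing.
Totals: Finishing $52,700 + $111,300 = $164,000; Logistics $52,700 + $34,800 = $87,500; R&D $52,700 + $86,900 = $139,600; Shipping $52,700 + $106,000 = $158,700; Inspection $52,700 + $109,500 = $162,200.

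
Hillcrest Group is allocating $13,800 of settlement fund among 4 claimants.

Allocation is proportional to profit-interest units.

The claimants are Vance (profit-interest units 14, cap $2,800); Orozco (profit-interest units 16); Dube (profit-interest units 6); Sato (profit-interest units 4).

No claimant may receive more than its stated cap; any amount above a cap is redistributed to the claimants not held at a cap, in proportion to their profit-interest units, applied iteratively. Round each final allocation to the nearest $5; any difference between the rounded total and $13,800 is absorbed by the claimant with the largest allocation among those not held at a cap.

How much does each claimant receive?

Vance: $2,800; Orozco: $6,770; Dube: $2,540; Sato: $1,690

Profit-interest units total: 40.
Unconstrained shares: Vance 4,830.00; Orozco 5,520.00; Dube 2,070.00; Sato 1,380.00.
Held at cap: Vance ($2,800); balance $11,000 reallocated over remaining profit-interest units 26.
Shares after redistribution: Orozco 6,769.23 → $6,770; Dube 2,538.46 → $2,540; Sato 1,692.31 → $1,690.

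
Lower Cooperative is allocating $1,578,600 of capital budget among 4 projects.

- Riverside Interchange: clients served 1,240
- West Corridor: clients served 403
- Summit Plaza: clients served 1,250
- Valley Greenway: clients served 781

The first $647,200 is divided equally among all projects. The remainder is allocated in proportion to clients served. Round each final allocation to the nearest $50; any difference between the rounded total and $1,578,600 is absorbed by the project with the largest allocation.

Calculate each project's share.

First tranche $647,200 split equally: $161,800 each.
Remainder $931,400 by clients served (total 3,674): Riverside Interchange 314,353.84 → $314,350; West Corridor 102,165.00 → $102,150; Summit Plaza 316,888.95 → $316,900; Valley Greenway 197,992.22 → $198,000.
Totals: Riverside Interchange $161,800 + $314,350 = $476,150; West Corridor $161,800 + $102,150 = $263,950; Summit Plaza $161,800 + $316,900 = $478,700; Valley Greenway $161,800 + $198,000 = $359,800.

Riverside Interchange: $476,150 · West Corridor: $263,950 · Summit Plaza: $478,700 · Valley Greenway: $359,800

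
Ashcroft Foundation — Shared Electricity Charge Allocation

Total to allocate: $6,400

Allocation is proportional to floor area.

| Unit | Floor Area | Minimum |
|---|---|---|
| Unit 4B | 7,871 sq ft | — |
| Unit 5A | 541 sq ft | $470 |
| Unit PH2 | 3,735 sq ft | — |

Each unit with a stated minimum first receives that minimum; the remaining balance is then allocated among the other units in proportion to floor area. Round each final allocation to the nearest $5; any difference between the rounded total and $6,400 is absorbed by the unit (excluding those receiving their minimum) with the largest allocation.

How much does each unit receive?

Unit 4B: $4,020; Unit 5A: $470; Unit PH2: $1,910

Fund the minimums — Unit 5A $470. Residual $5,930.
Residual split over remaining floor area 11,606: Unit 4B 4,021.63 → $4,020; Unit PH2 1,908.37 → $1,910.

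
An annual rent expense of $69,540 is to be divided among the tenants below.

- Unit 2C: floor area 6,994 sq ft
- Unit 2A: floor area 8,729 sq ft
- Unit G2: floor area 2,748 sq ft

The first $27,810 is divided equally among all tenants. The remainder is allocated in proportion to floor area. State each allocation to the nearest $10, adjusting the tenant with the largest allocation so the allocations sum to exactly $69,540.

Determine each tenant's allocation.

Equal tier: $27,810 ÷ 3 = $9,270 apiece.
Remainder $41,730 by floor area (total 18,471): Unit 2C 15,800.96 → $15,800; Unit 2A 19,720.71 → $19,720; Unit G2 6,208.33 → $6,210.
Totals: Unit 2C $9,270 + $15,800 = $25,070; Unit 2A $9,270 + $19,720 = $28,990; Unit G2 $9,270 + $6,210 = $15,480.

Unit 2C: $25,070 | Unit 2A: $28,990 | Unit G2: $15,480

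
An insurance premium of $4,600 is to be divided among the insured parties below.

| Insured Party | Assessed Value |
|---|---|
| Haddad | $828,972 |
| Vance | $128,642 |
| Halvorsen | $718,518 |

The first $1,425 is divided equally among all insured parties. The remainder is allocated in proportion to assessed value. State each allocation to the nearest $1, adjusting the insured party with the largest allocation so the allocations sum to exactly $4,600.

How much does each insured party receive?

Haddad: $2,045 | Vance: $719 | Halvorsen: $1,836

Equal tier: $1,425 ÷ 3 = $475 apiece.
Remainder $3,175 by assessed value (total 1,676,132): Haddad 1,570.27 → $1,570; Vance 243.68 → $244; Halvorsen 1,361.05 → $1,361.
Totals: Haddad $475 + $1,570 = $2,045; Vance $475 + $244 = $719; Halvorsen $475 + $1,361 = $1,836.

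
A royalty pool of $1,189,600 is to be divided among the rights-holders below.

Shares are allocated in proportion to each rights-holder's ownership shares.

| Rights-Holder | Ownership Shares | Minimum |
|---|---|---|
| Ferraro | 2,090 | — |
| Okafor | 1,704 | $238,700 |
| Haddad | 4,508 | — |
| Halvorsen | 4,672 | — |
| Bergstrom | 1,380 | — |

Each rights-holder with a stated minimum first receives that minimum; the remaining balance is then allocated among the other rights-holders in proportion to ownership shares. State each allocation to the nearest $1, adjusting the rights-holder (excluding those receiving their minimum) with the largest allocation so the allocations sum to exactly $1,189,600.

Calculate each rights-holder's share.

Ferraro: $157,105 | Okafor: $238,700 | Haddad: $338,866 | Halvorsen: $351,194 | Bergstrom: $103,735

Guaranteed amounts: Okafor $238,700. Remaining pool $950,900.
Remaining pool split over remaining ownership shares 12,650: Ferraro 157,105.22 → $157,105; Haddad 338,866.18 → $338,866; Halvorsen 351,194.06 → $351,194; Bergstrom 103,734.55 → $103,735.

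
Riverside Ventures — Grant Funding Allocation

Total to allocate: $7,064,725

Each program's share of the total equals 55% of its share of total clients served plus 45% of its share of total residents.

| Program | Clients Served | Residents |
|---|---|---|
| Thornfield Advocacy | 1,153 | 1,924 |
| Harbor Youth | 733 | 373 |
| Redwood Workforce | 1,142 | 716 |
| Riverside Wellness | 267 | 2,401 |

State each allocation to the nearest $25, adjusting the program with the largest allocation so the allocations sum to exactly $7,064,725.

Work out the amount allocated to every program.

Thornfield Advocacy: $2,489,475 | Harbor Youth: $1,083,400 | Redwood Workforce: $1,767,125 | Riverside Wellness: $1,724,725

Totals — clients served 3,295, residents 5,414.
Combined weights (55% clients served + 45% residents): Thornfield Advocacy 0.3524; Harbor Youth 0.1534; Redwood Workforce 0.2501; Riverside Wellness 0.2441.
Unrounded shares: Thornfield Advocacy 2,489,446.60; Harbor Youth 1,083,410.93; Redwood Workforce 1,767,131.67; Riverside Wellness 1,724,735.81.
After rounding ($25): Thornfield Advocacy $2,489,450; Harbor Youth $1,083,400; Redwood Workforce $1,767,125; Riverside Wellness $1,724,725. Sum = $7,064,700.
Difference $7,064,725 − $7,064,700 = +$25 applied to largest allocation (Thornfield Advocacy): Thornfield Advocacy becomes $2,489,475.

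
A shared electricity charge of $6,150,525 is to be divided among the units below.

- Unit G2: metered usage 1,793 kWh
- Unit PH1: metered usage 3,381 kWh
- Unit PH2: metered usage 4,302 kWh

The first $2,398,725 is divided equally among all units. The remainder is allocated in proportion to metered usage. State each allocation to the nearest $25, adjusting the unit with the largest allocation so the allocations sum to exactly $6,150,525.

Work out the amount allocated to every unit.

$2,398,725 shared equally gives $799,575 per unit.
Remainder $3,751,800 by metered usage (total 9,476): Unit G2 709,896.31 → $709,900; Unit PH1 1,338,627.67 → $1,338,625; Unit PH2 1,703,276.02 → $1,703,275.
Totals: Unit G2 $799,575 + $709,900 = $1,509,475; Unit PH1 $799,575 + $1,338,625 = $2,138,200; Unit PH2 $799,575 + $1,703,275 = $2,502,850.

Unit G2: $1,509,475 | Unit PH1: $2,138,200 | Unit PH2: $2,502,850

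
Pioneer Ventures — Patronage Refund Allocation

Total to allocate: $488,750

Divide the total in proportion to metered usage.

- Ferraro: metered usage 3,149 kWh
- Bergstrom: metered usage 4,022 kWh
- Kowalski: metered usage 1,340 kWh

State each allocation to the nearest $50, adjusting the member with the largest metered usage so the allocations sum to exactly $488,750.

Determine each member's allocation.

Ferraro: $180,850 | Bergstrom: $230,950 | Kowalski: $76,950

Sum of metered usage: 3,149 + 4,022 + 1,340 = 8,511.
Pro-rata amounts: Ferraro 180,833.48; Bergstrom 230,966.10; Kowalski 76,950.42.
Rounded to nearest $50: Ferraro $180,850; Bergstrom $230,950; Kowalski $76,950. Sum = $488,750.
Sum already equals the total — no adjustment.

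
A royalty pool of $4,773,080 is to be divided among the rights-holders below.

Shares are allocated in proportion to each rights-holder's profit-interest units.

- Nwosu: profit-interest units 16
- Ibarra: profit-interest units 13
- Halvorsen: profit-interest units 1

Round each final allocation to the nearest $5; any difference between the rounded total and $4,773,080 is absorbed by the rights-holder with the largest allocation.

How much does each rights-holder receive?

Sum of profit-interest units: 30.
Raw shares: Nwosu 16/30 × $4,773,080 = 2,545,642.67; Ibarra 13/30 × $4,773,080 = 2,068,334.67; Halvorsen 1/30 × $4,773,080 = 159,102.67.
At nearest $5: Nwosu $2,545,645; Ibarra $2,068,335; Halvorsen $159,105. Sum = $4,773,085.
Difference $4,773,080 − $4,773,085 = −$5 applied to largest allocation (Nwosu): Nwosu becomes $2,545,640.

Nwosu: $2,545,640 · Ibarra: $2,068,335 · Halvorsen: $159,105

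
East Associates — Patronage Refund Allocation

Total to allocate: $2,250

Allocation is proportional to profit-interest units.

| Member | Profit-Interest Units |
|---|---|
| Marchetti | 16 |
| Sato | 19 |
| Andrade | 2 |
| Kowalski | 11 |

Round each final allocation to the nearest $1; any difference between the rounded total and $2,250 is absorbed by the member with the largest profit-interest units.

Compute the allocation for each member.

Profit-interest units total: 16 + 19 + 2 + 11 = 48.
Raw shares: Marchetti 750.00; Sato 890.62; Andrade 93.75; Kowalski 515.62.
At nearest $1: Marchetti $750; Sato $891; Andrade $94; Kowalski $516. Sum = $2,251.
Difference $2,250 − $2,251 = −$1 applied to largest profit-interest units (Sato): Sato becomes $890.

Marchetti: $750; Sato: $890; Andrade: $94; Kowalski: $516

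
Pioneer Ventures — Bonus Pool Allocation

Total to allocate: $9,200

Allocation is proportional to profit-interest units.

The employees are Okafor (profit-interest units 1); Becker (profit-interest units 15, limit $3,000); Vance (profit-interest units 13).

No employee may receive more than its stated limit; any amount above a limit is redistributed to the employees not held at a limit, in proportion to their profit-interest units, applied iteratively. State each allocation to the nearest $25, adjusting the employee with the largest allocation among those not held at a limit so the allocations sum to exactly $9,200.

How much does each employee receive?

Sum of profit-interest units: 29.
Pro-rata shares before constraints: Okafor 317.24; Becker 4,758.62; Vance 4,124.14.
Held at cap: Becker ($3,000); balance $6,200 reallocated over remaining profit-interest units 14.
Shares after redistribution: Okafor 442.86 → $450; Vance 5,757.14 → $5,750.

Okafor: $450 · Becker: $3,000 · Vance: $5,750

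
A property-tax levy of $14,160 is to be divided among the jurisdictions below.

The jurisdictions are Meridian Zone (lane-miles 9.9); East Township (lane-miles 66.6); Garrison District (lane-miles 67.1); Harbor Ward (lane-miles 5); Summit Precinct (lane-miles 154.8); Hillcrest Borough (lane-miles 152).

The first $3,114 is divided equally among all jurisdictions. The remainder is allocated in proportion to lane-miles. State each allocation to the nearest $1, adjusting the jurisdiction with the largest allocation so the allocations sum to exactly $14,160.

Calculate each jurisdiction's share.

Meridian Zone: $759; East Township: $2,134; Garrison District: $2,147; Harbor Ward: $640; Summit Precinct: $4,274; Hillcrest Borough: $4,206

$3,114 shared equally gives $519 per jurisdiction.
Remainder $11,046 by lane-miles (total 455.4): Meridian Zone 240.13 → $240; East Township 1,615.42 → $1,615; Garrison District 1,627.55 → $1,628; Harbor Ward 121.28 → $121; Summit Precinct 3,754.77 → $3,755; Hillcrest Borough 3,686.85 → $3,687.
Totals: Meridian Zone $519 + $240 = $759; East Township $519 + $1,615 = $2,134; Garrison District $519 + $1,628 = $2,147; Harbor Ward $519 + $121 = $640; Summit Precinct $519 + $3,755 = $4,274; Hillcrest Borough $519 + $3,687 = $4,206.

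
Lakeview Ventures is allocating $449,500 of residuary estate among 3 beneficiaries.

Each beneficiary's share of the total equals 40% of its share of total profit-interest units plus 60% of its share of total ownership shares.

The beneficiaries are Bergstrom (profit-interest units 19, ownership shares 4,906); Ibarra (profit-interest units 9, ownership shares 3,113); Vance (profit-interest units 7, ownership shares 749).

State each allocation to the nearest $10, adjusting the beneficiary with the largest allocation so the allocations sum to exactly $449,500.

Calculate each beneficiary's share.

Bergstrom: $248,510 · Ibarra: $141,990 · Vance: $59,000

Profit-interest units total 35; ownership shares total 8,768.
Blended shares (40% profit-interest units + 60% ownership shares): Bergstrom 0.5529; Ibarra 0.3159; Vance 0.1313.
Proportional shares: Bergstrom 248,512.22; Ibarra 141,988.86; Vance 58,998.93.
Rounded to nearest $10: Bergstrom $248,510; Ibarra $141,990; Vance $59,000. Sum = $449,500.
No rounding difference to absorb.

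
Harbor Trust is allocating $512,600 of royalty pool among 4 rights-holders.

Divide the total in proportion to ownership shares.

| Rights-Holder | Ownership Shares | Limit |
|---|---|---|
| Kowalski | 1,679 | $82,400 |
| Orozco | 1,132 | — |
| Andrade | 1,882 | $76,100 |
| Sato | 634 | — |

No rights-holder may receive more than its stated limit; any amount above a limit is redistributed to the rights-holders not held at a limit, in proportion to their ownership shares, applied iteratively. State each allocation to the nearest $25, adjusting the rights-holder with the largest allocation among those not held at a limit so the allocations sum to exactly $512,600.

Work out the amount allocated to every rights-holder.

Total ownership shares = 5,327.
Pro-rata shares before constraints: Kowalski 161,564.75; Orozco 108,928.70; Andrade 181,098.78; Sato 61,007.77.
Capped: Kowalski ($82,400), Andrade ($76,100); balance $354,100 reallocated over remaining ownership shares 1,766.
Remaining shares: Orozco 226,976.90 → $226,975; Sato 127,123.10 → $127,125.

Kowalski: $82,400; Orozco: $226,975; Andrade: $76,100; Sato: $127,125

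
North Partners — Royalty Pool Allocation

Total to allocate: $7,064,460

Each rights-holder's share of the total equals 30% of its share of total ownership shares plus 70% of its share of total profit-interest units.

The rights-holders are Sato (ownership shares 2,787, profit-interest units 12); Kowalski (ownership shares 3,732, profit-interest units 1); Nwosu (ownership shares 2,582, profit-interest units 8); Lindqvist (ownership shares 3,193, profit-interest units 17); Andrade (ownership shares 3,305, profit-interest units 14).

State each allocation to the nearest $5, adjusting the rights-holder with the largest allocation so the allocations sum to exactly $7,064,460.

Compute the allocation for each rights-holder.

Totals — ownership shares 15,599, profit-interest units 52.
Blended shares (30% ownership shares + 70% profit-interest units): Sato 0.2151; Kowalski 0.0852; Nwosu 0.1573; Lindqvist 0.2903; Andrade 0.2520.
Raw shares: Sato 1,519,834.16; Kowalski 602,141.86; Nwosu 1,111,588.10; Lindqvist 2,050,487.32; Andrade 1,780,408.56.
After rounding ($5): Sato $1,519,835; Kowalski $602,140; Nwosu $1,111,590; Lindqvist $2,050,485; Andrade $1,780,410. Sum = $7,064,460.
Sum already equals the total — no adjustment.

Sato: $1,519,835 | Kowalski: $602,140 | Nwosu: $1,111,590 | Lindqvist: $2,050,485 | Andrade: $1,780,410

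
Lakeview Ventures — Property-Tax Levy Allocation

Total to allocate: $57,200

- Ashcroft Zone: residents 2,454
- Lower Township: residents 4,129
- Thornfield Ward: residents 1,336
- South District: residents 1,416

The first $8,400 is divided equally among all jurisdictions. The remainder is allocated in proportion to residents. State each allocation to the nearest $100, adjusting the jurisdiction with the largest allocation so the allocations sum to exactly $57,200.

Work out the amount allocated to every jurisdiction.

First tranche $8,400 split equally: $2,100 each.
Remainder $48,800 by residents (total 9,335): Ashcroft Zone 12,828.62 → $12,800; Lower Township 21,584.92 → $21,600; Thornfield Ward 6,984.12 → $7,000; South District 7,402.34 → $7,400.
Totals: Ashcroft Zone $2,100 + $12,800 = $14,900; Lower Township $2,100 + $21,600 = $23,700; Thornfield Ward $2,100 + $7,000 = $9,100; South District $2,100 + $7,400 = $9,500.

Ashcroft Zone: $14,900 | Lower Township: $23,700 | Thornfield Ward: $9,100 | South District: $9,500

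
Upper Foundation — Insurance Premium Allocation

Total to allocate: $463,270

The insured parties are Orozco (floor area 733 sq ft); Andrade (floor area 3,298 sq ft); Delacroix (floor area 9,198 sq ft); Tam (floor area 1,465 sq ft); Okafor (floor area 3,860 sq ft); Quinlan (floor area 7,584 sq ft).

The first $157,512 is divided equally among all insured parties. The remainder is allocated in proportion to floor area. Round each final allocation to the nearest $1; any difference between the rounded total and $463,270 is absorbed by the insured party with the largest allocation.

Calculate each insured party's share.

Orozco: $34,827 · Andrade: $64,831 · Delacroix: $133,849 · Tam: $43,389 · Okafor: $71,406 · Quinlan: $114,968

$157,512 shared equally gives $26,252 per insured party.
Remainder $305,758 by floor area (total 26,138): Orozco 8,574.51 → $8,575; Andrade 38,579.46 → $38,579; Delacroix 107,596.68 → $107,597; Tam 17,137.33 → $17,137; Okafor 45,153.64 → $45,154; Quinlan 88,716.38 → $88,716.
Totals: Orozco $26,252 + $8,575 = $34,827; Andrade $26,252 + $38,579 = $64,831; Delacroix $26,252 + $107,597 = $133,849; Tam $26,252 + $17,137 = $43,389; Okafor $26,252 + $45,154 = $71,406; Quinlan $26,252 + $88,716 = $114,968.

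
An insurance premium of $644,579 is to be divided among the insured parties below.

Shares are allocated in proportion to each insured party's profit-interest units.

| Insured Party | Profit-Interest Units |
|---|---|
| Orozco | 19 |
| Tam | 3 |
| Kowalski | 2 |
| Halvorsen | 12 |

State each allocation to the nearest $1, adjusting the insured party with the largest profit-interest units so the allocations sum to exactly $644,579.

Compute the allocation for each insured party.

Orozco: $340,194 | Tam: $53,715 | Kowalski: $35,810 | Halvorsen: $214,860

Total profit-interest units = 19 + 3 + 2 + 12 = 36.
Raw shares: Orozco 340,194.47; Tam 53,714.92; Kowalski 35,809.94; Halvorsen 214,859.67.
At nearest $1: Orozco $340,194; Tam $53,715; Kowalski $35,810; Halvorsen $214,860. Sum = $644,579.
Rounded total matches; no reconciliation needed.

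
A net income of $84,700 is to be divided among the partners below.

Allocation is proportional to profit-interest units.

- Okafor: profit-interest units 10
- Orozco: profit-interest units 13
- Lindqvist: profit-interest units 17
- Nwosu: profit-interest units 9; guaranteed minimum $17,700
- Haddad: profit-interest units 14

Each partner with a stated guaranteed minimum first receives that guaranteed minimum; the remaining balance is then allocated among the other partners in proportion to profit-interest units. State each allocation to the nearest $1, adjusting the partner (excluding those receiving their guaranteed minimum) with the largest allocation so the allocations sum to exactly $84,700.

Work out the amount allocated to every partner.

Fund the minimums — Nwosu $17,700. Remaining pool $67,000.
Remaining pool split over remaining profit-interest units 54: Okafor 12,407.41 → $12,407; Orozco 16,129.63 → $16,130; Lindqvist 21,092.59 → $21,093; Haddad 17,370.37 → $17,370.

Okafor: $12,407 | Orozco: $16,130 | Lindqvist: $21,093 | Nwosu: $17,700 | Haddad: $17,370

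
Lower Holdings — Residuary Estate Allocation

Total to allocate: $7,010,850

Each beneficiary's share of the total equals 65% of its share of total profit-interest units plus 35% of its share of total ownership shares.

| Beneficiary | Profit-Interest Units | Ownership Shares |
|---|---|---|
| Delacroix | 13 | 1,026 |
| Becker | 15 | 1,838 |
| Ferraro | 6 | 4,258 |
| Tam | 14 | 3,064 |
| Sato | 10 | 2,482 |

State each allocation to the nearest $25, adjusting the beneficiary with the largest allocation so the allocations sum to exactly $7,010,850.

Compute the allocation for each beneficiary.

Delacroix: $1,220,150 · Becker: $1,534,575 · Ferraro: $1,296,200 · Tam: $1,693,450 · Sato: $1,266,475

Totals — profit-interest units 58, ownership shares 12,668.
Combined weights (65% profit-interest units + 35% ownership shares): Delacroix 0.1740; Becker 0.2189; Ferraro 0.1849; Tam 0.2416; Sato 0.1806.
Pro-rata amounts: Delacroix 1,220,145.00; Becker 1,534,569.52; Ferraro 1,296,195.81; Tam 1,693,476.42; Sato 1,266,463.26.
At nearest $25: Delacroix $1,220,150; Becker $1,534,575; Ferraro $1,296,200; Tam $1,693,475; Sato $1,266,475. Sum = $7,010,875.
Difference $7,010,850 − $7,010,875 = −$25 applied to largest allocation (Tam): Tam becomes $1,693,450.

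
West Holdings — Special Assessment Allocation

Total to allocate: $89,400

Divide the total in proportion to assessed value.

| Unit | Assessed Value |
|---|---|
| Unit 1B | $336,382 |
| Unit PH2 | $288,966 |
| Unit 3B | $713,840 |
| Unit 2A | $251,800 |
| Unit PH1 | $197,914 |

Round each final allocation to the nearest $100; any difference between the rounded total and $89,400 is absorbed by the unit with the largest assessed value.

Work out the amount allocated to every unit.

Unit 1B: $16,800; Unit PH2: $14,400; Unit 3B: $35,700; Unit 2A: $12,600; Unit PH1: $9,900

Total assessed value = 336,382 + 288,966 + 713,840 + 251,800 + 197,914 = 1,788,902.
Unrounded shares: Unit 1B 16,810.62; Unit PH2 14,441.01; Unit 3B 35,674.00; Unit 2A 12,583.65; Unit PH1 9,890.71.
Rounded to nearest $100: Unit 1B $16,800; Unit PH2 $14,400; Unit 3B $35,700; Unit 2A $12,600; Unit PH1 $9,900. Sum = $89,400.
Sum already equals the total — no adjustment.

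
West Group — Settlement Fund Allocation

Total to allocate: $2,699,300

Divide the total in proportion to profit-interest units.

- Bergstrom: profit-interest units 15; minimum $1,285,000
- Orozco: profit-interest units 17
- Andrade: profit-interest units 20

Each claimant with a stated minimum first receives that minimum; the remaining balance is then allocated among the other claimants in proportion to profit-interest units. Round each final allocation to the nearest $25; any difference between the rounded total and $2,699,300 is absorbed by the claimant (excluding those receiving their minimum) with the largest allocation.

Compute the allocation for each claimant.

Bergstrom: $1,285,000 | Orozco: $649,825 | Andrade: $764,475

Guaranteed amounts: Bergstrom $1,285,000. Residual $1,414,300.
Residual split over remaining profit-interest units 37: Orozco 649,813.51 → $649,825; Andrade 764,486.49 → $764,475.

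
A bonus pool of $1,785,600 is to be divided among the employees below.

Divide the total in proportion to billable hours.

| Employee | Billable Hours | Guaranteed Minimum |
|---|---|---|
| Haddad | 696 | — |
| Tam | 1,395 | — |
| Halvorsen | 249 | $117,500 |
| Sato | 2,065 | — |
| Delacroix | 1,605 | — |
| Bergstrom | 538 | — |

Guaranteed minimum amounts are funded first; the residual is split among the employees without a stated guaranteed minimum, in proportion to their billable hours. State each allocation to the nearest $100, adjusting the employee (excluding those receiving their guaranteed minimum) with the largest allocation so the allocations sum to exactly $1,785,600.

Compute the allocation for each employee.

Haddad: $184,300; Tam: $369,400; Halvorsen: $117,500; Sato: $546,900; Delacroix: $425,000; Bergstrom: $142,500

Minimums first: Halvorsen $117,500. Balance $1,668,100.
Balance split over remaining billable hours 6,299: Haddad 184,314.59 → $184,300; Tam 369,423.64 → $369,400; Sato 546,852.91 → $546,900; Delacroix 425,035.80 → $425,000; Bergstrom 142,473.06 → $142,500.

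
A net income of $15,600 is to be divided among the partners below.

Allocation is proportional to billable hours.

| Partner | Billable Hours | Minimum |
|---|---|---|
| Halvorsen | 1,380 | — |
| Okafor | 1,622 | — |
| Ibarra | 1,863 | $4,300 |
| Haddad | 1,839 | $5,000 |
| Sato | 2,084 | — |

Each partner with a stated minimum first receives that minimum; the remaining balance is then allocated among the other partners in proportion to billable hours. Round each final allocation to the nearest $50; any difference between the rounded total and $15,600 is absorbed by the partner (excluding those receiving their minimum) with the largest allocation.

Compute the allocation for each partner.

Minimums first: Ibarra $4,300; Haddad $5,000. Residual $6,300.
Residual split over remaining billable hours 5,086: Halvorsen 1,709.40 → $1,700; Okafor 2,009.16 → $2,000; Sato 2,581.44 → $2,600.

Halvorsen: $1,700 · Okafor: $2,000 · Ibarra: $4,300 · Haddad: $5,000 · Sato: $2,600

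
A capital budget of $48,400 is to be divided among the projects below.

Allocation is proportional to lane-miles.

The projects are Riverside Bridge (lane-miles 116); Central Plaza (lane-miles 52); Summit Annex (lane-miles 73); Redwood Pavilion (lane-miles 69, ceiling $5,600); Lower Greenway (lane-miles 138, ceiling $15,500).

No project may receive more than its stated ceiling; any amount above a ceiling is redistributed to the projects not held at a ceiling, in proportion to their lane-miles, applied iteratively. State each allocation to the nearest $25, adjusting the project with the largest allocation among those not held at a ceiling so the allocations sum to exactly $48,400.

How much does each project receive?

Riverside Bridge: $13,125; Central Plaza: $5,900; Summit Annex: $8,275; Redwood Pavilion: $5,600; Lower Greenway: $15,500

Combined lane-miles = 448.
Unconstrained shares: Riverside Bridge 12,532.14; Central Plaza 5,617.86; Summit Annex 7,886.61; Redwood Pavilion 7,454.46; Lower Greenway 14,908.93.
Cap binds for Redwood Pavilion ($5,600); remaining pool $42,800 reallocated over remaining lane-miles 379.
Cap binds for Lower Greenway ($15,500); remaining pool $27,300 reallocated over remaining lane-miles 241.
Shares after redistribution: Riverside Bridge 13,140.25 → $13,150; Central Plaza 5,890.46 → $5,900; Summit Annex 8,269.29 → $8,275.
Rounding difference −$25 applied to Riverside Bridge → $13,125.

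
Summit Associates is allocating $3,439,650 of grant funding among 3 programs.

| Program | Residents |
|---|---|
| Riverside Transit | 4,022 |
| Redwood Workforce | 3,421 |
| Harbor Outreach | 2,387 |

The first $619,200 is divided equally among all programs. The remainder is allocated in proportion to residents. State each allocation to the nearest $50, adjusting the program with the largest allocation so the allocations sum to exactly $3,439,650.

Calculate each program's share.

$619,200 shared equally gives $206,400 per program.
Remainder $2,820,450 by residents (total 9,830): Riverside Transit 1,154,003.04 → $1,154,000; Redwood Workforce 981,562.51 → $981,550; Harbor Outreach 684,884.45 → $684,900.
Totals: Riverside Transit $206,400 + $1,154,000 = $1,360,400; Redwood Workforce $206,400 + $981,550 = $1,187,950; Harbor Outreach $206,400 + $684,900 = $891,300.

Riverside Transit: $1,360,400; Redwood Workforce: $1,187,950; Harbor Outreach: $891,300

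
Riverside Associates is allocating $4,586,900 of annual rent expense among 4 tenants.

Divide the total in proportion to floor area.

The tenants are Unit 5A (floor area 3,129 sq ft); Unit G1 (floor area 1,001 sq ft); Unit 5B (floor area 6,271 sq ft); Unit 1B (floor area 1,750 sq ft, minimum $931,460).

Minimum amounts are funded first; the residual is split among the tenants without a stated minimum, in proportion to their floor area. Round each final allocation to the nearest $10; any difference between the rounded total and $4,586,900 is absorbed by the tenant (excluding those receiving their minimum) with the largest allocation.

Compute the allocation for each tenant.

Guaranteed amounts: Unit 1B $931,460. Balance $3,655,440.
Balance split over remaining floor area 10,401: Unit 5A 1,099,689.62 → $1,099,690; Unit G1 351,802.27 → $351,800; Unit 5B 2,203,948.10 → $2,203,950.

Unit 5A: $1,099,690 · Unit G1: $351,800 · Unit 5B: $2,203,950 · Unit 1B: $931,460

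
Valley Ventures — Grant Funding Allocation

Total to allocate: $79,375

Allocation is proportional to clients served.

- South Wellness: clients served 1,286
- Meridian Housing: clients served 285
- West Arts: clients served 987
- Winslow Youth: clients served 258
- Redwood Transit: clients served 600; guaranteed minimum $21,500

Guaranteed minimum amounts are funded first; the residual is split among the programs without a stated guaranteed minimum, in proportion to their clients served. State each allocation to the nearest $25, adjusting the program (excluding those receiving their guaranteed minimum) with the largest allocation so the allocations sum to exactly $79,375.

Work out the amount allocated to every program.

South Wellness: $26,450 · Meridian Housing: $5,850 · West Arts: $20,275 · Winslow Youth: $5,300 · Redwood Transit: $21,500

Minimums first: Redwood Transit $21,500. Residual $57,875.
Residual split over remaining clients served 2,816: South Wellness 26,430.13 → $26,425; Meridian Housing 5,857.38 → $5,850; West Arts 20,285.02 → $20,275; Winslow Youth 5,302.47 → $5,300.
Rounding difference +$25 applied to South Wellness → $26,450.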